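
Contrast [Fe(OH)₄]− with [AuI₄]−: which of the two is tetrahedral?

[Fe(OH)₄]−

For [Fe(OH)₄]−: Summing ligand charges against the −1 overall charge gives an oxidation state of +3 for iron. Iron is a group-8 element; Fe(III) is therefore d⁵. A high-spin d⁵ ion has zero CFSE in either geometry, so four ligands adopt the sterically favoured tetrahedral geometry. → tetrahedral.
For [AuI₄]−: Ligand charges: each iodide is −1. With an overall charge of −1 the gold centre must be in the +3 oxidation state. Au sits in group 11, so the d-electron count is 11 − 3 = 8. A 5d d⁸ ion has a large crystal-field splitting; square planar leaves the high-energy d_{x²−y²} orbital empty and maximises CFSE. → square planar.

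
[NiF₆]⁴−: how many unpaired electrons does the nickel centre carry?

2

Ligand charges: each fluoride is −1. With an overall charge of −4 the nickel centre must be in the +2 oxidation state.
Nickel is a group-10 element; Ni(II) is therefore d⁸.
In an octahedral field the d⁸ configuration is t₂g⁶e_g² (only one arrangement possible), giving 2 unpaired electrons.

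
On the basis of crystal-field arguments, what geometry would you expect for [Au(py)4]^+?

Summing ligand charges against the +1 overall charge gives an oxidation state of +1 for gold.
Group 11 minus oxidation state 1 gives a d¹⁰ configuration.
Coordination number: 4.
A d¹⁰ ion has no crystal-field stabilisation preference between square planar and tetrahedral, so four ligands adopt the sterically favoured tetrahedral geometry.

tetrahedral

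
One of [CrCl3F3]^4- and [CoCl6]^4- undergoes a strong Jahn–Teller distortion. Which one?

[CrCl3F3]^4-

[CrCl3F3]^4-: Each chloride is −1; each fluoride is −1; balancing the −4 overall charge requires Cr(II). Cr sits in group 6, so the d-electron count is 6 − 2 = 4. Chloride and fluoride are weak-field ligands for a first-row metal, so the complex is high-spin. The t₂g³e_g¹ (high-spin) configuration has an unevenly filled e_g set; the Jahn–Teller theorem predicts a tetragonal distortion (typically axial elongation) to lift the degeneracy.
[CoCl6]^4-: Summing ligand charges against the −4 overall charge gives an oxidation state of +2 for cobalt. Cobalt is a group-9 element; Co(II) is therefore d⁷. Chloride is a weak-field ligand for a first-row metal, so the complex is high-spin. The d⁷ configuration leaves the e_g set evenly filled (or empty) — no strong Jahn–Teller driving force.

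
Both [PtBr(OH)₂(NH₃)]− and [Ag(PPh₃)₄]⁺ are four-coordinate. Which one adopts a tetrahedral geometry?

[Ag(PPh₃)₄]⁺

For [PtBr(OH)₂(NH₃)]−: Each bromide is −1; each hydroxide is −1; ammonia is neutral; balancing the −1 overall charge requires Pt(II). Pt sits in group 10, so the d-electron count is 10 − 2 = 8. A 5d d⁸ ion has a large crystal-field splitting; square planar leaves the high-energy d_{x²−y²} orbital empty and maximises CFSE. → square planar.
For [Ag(PPh₃)₄]⁺: Summing ligand charges against the +1 overall charge gives an oxidation state of +1 for silver. Group 11 minus oxidation state 1 gives a d¹⁰ configuration. A d¹⁰ ion has no crystal-field stabilisation preference between square planar and tetrahedral, so four ligands adopt the sterically favoured tetrahedral geometry. → tetrahedral.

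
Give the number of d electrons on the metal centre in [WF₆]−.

Ligand charges: each fluoride is −1. With an overall charge of −1 the tungsten centre must be in the +5 oxidation state.
W sits in group 6, so the d-electron count is 6 − 5 = 1.

d1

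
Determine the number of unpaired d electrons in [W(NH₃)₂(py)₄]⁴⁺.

Ligand charges: ammonia is neutral; pyridine is neutral. With an overall charge of +4 the tungsten centre must be in the +4 oxidation state.
Tungsten is a group-6 element; W(IV) is therefore d².
In an octahedral field the d² configuration is t₂g²e_g⁰ (only one arrangement possible), giving 2 unpaired electrons.

2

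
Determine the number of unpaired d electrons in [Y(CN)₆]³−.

0

Each cyanide is −1; balancing the −3 overall charge requires Y(III).
Group 3 minus oxidation state 3 gives a d⁰ configuration.
In an octahedral field the d⁰ configuration is t₂g⁰e_g⁰, giving 0 unpaired electrons.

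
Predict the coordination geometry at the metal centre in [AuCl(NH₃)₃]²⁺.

square planar

Each chloride is −1; ammonia is neutral; balancing the +2 overall charge requires Au(III).
Gold is a group-11 element; Au(III) is therefore d⁸.
Coordination number: 4.
A 5d d⁸ ion has a large crystal-field splitting; square planar leaves the high-energy d_{x²−y²} orbital empty and maximises CFSE.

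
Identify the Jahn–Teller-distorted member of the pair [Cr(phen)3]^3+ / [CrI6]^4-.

[Cr(phen)3]^3+: 1,10-phenanthroline is neutral; balancing the +3 overall charge requires Cr(III). Chromium is a group-6 element; Cr(III) is therefore d³. The d³ configuration leaves the e_g set evenly filled (or empty) — no strong Jahn–Teller driving force.
[CrI6]^4-: Ligand charges: each iodide is −1. With an overall charge of −4 the chromium centre must be in the +2 oxidation state. Group 6 minus oxidation state 2 gives a d⁴ configuration. Iodide is a weak-field ligand for a first-row metal, so the complex is high-spin. The t₂g³e_g¹ (high-spin) configuration has an unevenly filled e_g set; the Jahn–Teller theorem predicts a tetragonal distortion (typically axial elongation) to lift the degeneracy.

[CrI6]^4-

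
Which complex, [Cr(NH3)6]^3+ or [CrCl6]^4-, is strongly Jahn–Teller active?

[CrCl6]^4-

[Cr(NH3)6]^3+: Summing ligand charges against the +3 overall charge gives an oxidation state of +3 for chromium. Group 6 minus oxidation state 3 gives a d³ configuration. The d³ configuration leaves the e_g set evenly filled (or empty) — no strong Jahn–Teller driving force.
[CrCl6]^4-: Ligand charges: each chloride is −1. With an overall charge of −4 the chromium centre must be in the +2 oxidation state. Group 6 minus oxidation state 2 gives a d⁴ configuration. Chloride is a weak-field ligand for a first-row metal, so the complex is high-spin. The t₂g³e_g¹ (high-spin) configuration has an unevenly filled e_g set; the Jahn–Teller theorem predicts a tetragonal distortion (typically axial elongation) to lift the degeneracy.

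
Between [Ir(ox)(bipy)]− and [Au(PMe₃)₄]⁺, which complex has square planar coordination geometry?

[Ir(ox)(bipy)]−

For [Ir(ox)(bipy)]−: Summing ligand charges against the −1 overall charge gives an oxidation state of +1 for iridium. Ir sits in group 9, so the d-electron count is 9 − 1 = 8. A 5d d⁸ ion has a large crystal-field splitting; square planar leaves the high-energy d_{x²−y²} orbital empty and maximises CFSE. → square planar.
For [Au(PMe₃)₄]⁺: Summing ligand charges against the +1 overall charge gives an oxidation state of +1 for gold. Group 11 minus oxidation state 1 gives a d¹⁰ configuration. A d¹⁰ ion has no crystal-field stabilisation preference between square planar and tetrahedral, so four ligands adopt the sterically favoured tetrahedral geometry. → tetrahedral.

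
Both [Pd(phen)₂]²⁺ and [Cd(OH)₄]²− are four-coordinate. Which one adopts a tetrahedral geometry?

For [Pd(phen)₂]²⁺: 1,10-phenanthroline is neutral; balancing the +2 overall charge requires Pd(II). Pd sits in group 10, so the d-electron count is 10 − 2 = 8. A 4d d⁸ ion has a large crystal-field splitting; square planar leaves the high-energy d_{x²−y²} orbital empty and maximises CFSE. → square planar.
For [Cd(OH)₄]²−: Ligand charges: each hydroxide is −1. With an overall charge of −2 the cadmium centre must be in the +2 oxidation state. Cd sits in group 12, so the d-electron count is 12 − 2 = 10. A d¹⁰ ion has no crystal-field stabilisation preference between square planar and tetrahedral, so four ligands adopt the sterically favoured tetrahedral geometry. → tetrahedral.

[Cd(OH)₄]²−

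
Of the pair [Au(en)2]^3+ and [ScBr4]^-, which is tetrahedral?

For [Au(en)2]^3+: Summing ligand charges against the +3 overall charge gives an oxidation state of +3 for gold. Au sits in group 11, so the d-electron count is 11 − 3 = 8. A 5d d⁸ ion has a large crystal-field splitting; square planar leaves the high-energy d_{x²−y²} orbital empty and maximises CFSE. → square planar.
For [ScBr4]^-: Ligand charges: each bromide is −1. With an overall charge of −1 the scandium centre must be in the +3 oxidation state. Scandium is a group-3 element; Sc(III) is therefore d⁰. A d⁰ ion has no crystal-field stabilisation preference between square planar and tetrahedral, so four ligands adopt the sterically favoured tetrahedral geometry. → tetrahedral.

[ScBr4]^-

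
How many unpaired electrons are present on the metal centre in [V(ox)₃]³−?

Ligand charges: each oxalate is −2. With an overall charge of −3 the vanadium centre must be in the +3 oxidation state.
Group 5 minus oxidation state 3 gives a d² configuration.
Counting donor atoms: 3×oxalate (bidentate) → 6 donors. Coordination number = 6.
In an octahedral field the d² configuration is t₂g²e_g⁰ (only one arrangement possible), giving 2 unpaired electrons.

2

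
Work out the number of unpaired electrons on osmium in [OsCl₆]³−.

Summing ligand charges against the −3 overall charge gives an oxidation state of +3 for osmium.
Group 8 minus oxidation state 3 gives a d⁵ configuration.
The spin state decides the count: a 5d ion has a large Δₒ and is invariably low-spin.
An octahedral low-spin d⁵ ion is t₂g⁵e_g⁰, giving 1 unpaired electron.

1 unpaired electron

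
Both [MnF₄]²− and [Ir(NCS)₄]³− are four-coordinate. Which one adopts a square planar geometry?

[Ir(NCS)₄]³−

For [MnF₄]²−: Summing ligand charges against the −2 overall charge gives an oxidation state of +2 for manganese. Manganese is a group-7 element; Mn(II) is therefore d⁵. A high-spin d⁵ ion has zero CFSE in either geometry, so four ligands adopt the sterically favoured tetrahedral geometry. → tetrahedral.
For [Ir(NCS)₄]³−: Each isothiocyanate is −1; balancing the −3 overall charge requires Ir(I). Group 9 minus oxidation state 1 gives a d⁸ configuration. A 5d d⁸ ion has a large crystal-field splitting; square planar leaves the high-energy d_{x²−y²} orbital empty and maximises CFSE. → square planar.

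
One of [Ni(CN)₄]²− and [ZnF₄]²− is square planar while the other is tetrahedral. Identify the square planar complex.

[Ni(CN)₄]²−

For [Ni(CN)₄]²−: Each cyanide is −1; balancing the −2 overall charge requires Ni(II). Nickel is a group-10 element; Ni(II) is therefore d⁸. Cyanide is a strong-field ligand (high in the spectrochemical series). A 3d d⁸ ion with strong-field ligands gains enough CFSE to favour square planar over tetrahedral. → square planar.
For [ZnF₄]²−: Ligand charges: each fluoride is −1. With an overall charge of −2 the zinc centre must be in the +2 oxidation state. Zinc is a group-12 element; Zn(II) is therefore d¹⁰. A d¹⁰ ion has no crystal-field stabilisation preference between square planar and tetrahedral, so four ligands adopt the sterically favoured tetrahedral geometry. → tetrahedral.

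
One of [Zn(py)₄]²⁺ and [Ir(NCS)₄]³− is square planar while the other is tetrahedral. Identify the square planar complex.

[Ir(NCS)₄]³−

For [Zn(py)₄]²⁺: Ligand charges: pyridine is neutral. With an overall charge of +2 the zinc centre must be in the +2 oxidation state. Group 12 minus oxidation state 2 gives a d¹⁰ configuration. A d¹⁰ ion has no crystal-field stabilisation preference between square planar and tetrahedral, so four ligands adopt the sterically favoured tetrahedral geometry. → tetrahedral.
For [Ir(NCS)₄]³−: Summing ligand charges against the −3 overall charge gives an oxidation state of +1 for iridium. Ir sits in group 9, so the d-electron count is 9 − 1 = 8. A 5d d⁸ ion has a large crystal-field splitting; square planar leaves the high-energy d_{x²−y²} orbital empty and maximises CFSE. → square planar.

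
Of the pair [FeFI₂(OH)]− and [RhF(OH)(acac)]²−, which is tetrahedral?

[FeFI₂(OH)]−

For [FeFI₂(OH)]−: Each fluoride is −1; each iodide is −1; each hydroxide is −1; balancing the −1 overall charge requires Fe(III). Group 8 minus oxidation state 3 gives a d⁵ configuration. A high-spin d⁵ ion has zero CFSE in either geometry, so four ligands adopt the sterically favoured tetrahedral geometry. → tetrahedral.
For [RhF(OH)(acac)]²−: Each fluoride is −1; each hydroxide is −1; each acetylacetonate is −1; balancing the −2 overall charge requires Rh(I). Group 9 minus oxidation state 1 gives a d⁸ configuration. A 4d d⁸ ion has a large crystal-field splitting; square planar leaves the high-energy d_{x²−y²} orbital empty and maximises CFSE. → square planar.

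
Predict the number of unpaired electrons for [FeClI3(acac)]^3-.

4 unpaired electrons

Ligand charges: each chloride is −1; each iodide is −1; each acetylacetonate is −1. With an overall charge of −3 the iron centre must be in the +2 oxidation state.
Iron is a group-8 element; Fe(II) is therefore d⁶.
Counting donor atoms: 1×chloride (monodentate) → 1 donor; 3×iodide (monodentate) → 3 donors; 1×acetylacetonate (bidentate) → 2 donors. Coordination number = 6.
The spin state decides the count: Acetylacetonate, chloride, and iodide are weak-field ligands for a first-row metal, so the complex is high-spin.
An octahedral high-spin d⁶ ion is t₂g⁴e_g², giving 4 unpaired electrons.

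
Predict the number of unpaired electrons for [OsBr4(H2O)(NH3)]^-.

1

Each bromide is −1; water is neutral; ammonia is neutral; balancing the −1 overall charge requires Os(III).
Osmium is a group-8 element; Os(III) is therefore d⁵.
The spin state decides the count: a 5d ion has a large Δₒ and is invariably low-spin.
An octahedral low-spin d⁵ ion is t₂g⁵e_g⁰, giving 1 unpaired electron.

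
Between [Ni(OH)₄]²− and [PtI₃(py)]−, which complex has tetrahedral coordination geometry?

For [Ni(OH)₄]²−: Summing ligand charges against the −2 overall charge gives an oxidation state of +2 for nickel. Ni sits in group 10, so the d-electron count is 10 − 2 = 8. Hydroxide is a weak-field ligand. With weak-field ligands the CFSE gain from square planar is small, so a 3d d⁸ ion takes the sterically preferred tetrahedral geometry. → tetrahedral.
For [PtI₃(py)]−: Each iodide is −1; pyridine is neutral; balancing the −1 overall charge requires Pt(II). Group 10 minus oxidation state 2 gives a d⁸ configuration. A 5d d⁸ ion has a large crystal-field splitting; square planar leaves the high-energy d_{x²−y²} orbital empty and maximises CFSE. → square planar.

[Ni(OH)₄]²−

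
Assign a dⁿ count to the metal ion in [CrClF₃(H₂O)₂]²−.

d⁴

Each chloride is −1; each fluoride is −1; water is neutral; balancing the −2 overall charge requires Cr(II).
Chromium is a group-6 element; Cr(II) is therefore d⁴.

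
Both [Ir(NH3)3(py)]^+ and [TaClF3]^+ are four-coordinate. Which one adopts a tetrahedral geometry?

For [Ir(NH3)3(py)]^+: Ligand charges: ammonia is neutral; pyridine is neutral. With an overall charge of +1 the iridium centre must be in the +1 oxidation state. Iridium is a group-9 element; Ir(I) is therefore d⁸. A 5d d⁸ ion has a large crystal-field splitting; square planar leaves the high-energy d_{x²−y²} orbital empty and maximises CFSE. → square planar.
For [TaClF3]^+: Summing ligand charges against the +1 overall charge gives an oxidation state of +5 for tantalum. Ta sits in group 5, so the d-electron count is 5 − 5 = 0. A d⁰ ion has no crystal-field stabilisation preference between square planar and tetrahedral, so four ligands adopt the sterically favoured tetrahedral geometry. → tetrahedral.

[TaClF3]^+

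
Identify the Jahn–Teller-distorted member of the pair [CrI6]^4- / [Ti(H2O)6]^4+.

[CrI6]^4-: Each iodide is −1; balancing the −4 overall charge requires Cr(II). Cr sits in group 6, so the d-electron count is 6 − 2 = 4. Iodide is a weak-field ligand for a first-row metal, so the complex is high-spin. The t₂g³e_g¹ (high-spin) configuration has an unevenly filled e_g set; the Jahn–Teller theorem predicts a tetragonal distortion (typically axial elongation) to lift the degeneracy.
[Ti(H2O)6]^4+: Summing ligand charges against the +4 overall charge gives an oxidation state of +4 for titanium. Titanium is a group-4 element; Ti(IV) is therefore d⁰. The d⁰ configuration leaves the e_g set evenly filled (or empty) — no strong Jahn–Teller driving force.

[CrI6]^4-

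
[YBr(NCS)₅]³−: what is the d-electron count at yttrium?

Each bromide is −1; each isothiocyanate is −1; balancing the −3 overall charge requires Y(III).
Group 3 minus oxidation state 3 gives a d⁰ configuration.

d⁰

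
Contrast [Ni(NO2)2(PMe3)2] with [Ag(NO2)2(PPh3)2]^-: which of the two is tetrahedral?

[Ag(NO2)2(PPh3)2]^-

For [Ni(NO2)2(PMe3)2]: Each nitro (N-bound nitrite) is −1; trimethylphosphine is neutral; balancing the 0 overall charge requires Ni(II). Ni sits in group 10, so the d-electron count is 10 − 2 = 8. Nitro (N-bound nitrite) and trimethylphosphine are strong-field ligands (high in the spectrochemical series). A 3d d⁸ ion with strong-field ligands gains enough CFSE to favour square planar over tetrahedral. → square planar.
For [Ag(NO2)2(PPh3)2]^-: Each nitro (N-bound nitrite) is −1; triphenylphosphine is neutral; balancing the −1 overall charge requires Ag(I). Silver is a group-11 element; Ag(I) is therefore d¹⁰. A d¹⁰ ion has no crystal-field stabilisation preference between square planar and tetrahedral, so four ligands adopt the sterically favoured tetrahedral geometry. → tetrahedral.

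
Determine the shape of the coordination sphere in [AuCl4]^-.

Each chloride is −1; balancing the −1 overall charge requires Au(III).
Au sits in group 11, so the d-electron count is 11 − 3 = 8.
Coordination number: 4.
A 5d d⁸ ion has a large crystal-field splitting; square planar leaves the high-energy d_{x²−y²} orbital empty and maximises CFSE.

square planar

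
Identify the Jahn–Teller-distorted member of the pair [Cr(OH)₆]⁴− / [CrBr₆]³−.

[Cr(OH)₆]⁴−

[Cr(OH)₆]⁴−: Each hydroxide is −1; balancing the −4 overall charge requires Cr(II). Cr sits in group 6, so the d-electron count is 6 − 2 = 4. Hydroxide is a weak-field ligand for a first-row metal, so the complex is high-spin. The t₂g³e_g¹ (high-spin) configuration has an unevenly filled e_g set; the Jahn–Teller theorem predicts a tetragonal distortion (typically axial elongation) to lift the degeneracy.
[CrBr₆]³−: Each bromide is −1; balancing the −3 overall charge requires Cr(III). Chromium is a group-6 element; Cr(III) is therefore d³. The d³ configuration leaves the e_g set evenly filled (or empty) — no strong Jahn–Teller driving force.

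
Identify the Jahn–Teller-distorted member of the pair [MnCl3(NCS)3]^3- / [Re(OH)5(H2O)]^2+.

[MnCl3(NCS)3]^3-

[MnCl3(NCS)3]^3-: Summing ligand charges against the −3 overall charge gives an oxidation state of +3 for manganese. Mn sits in group 7, so the d-electron count is 7 − 3 = 4. Chloride and isothiocyanate are weak-field ligands for a first-row metal, so the complex is high-spin. The t₂g³e_g¹ (high-spin) configuration has an unevenly filled e_g set; the Jahn–Teller theorem predicts a tetragonal distortion (typically axial elongation) to lift the degeneracy.
[Re(OH)5(H2O)]^2+: Ligand charges: each hydroxide is −1; water is neutral. With an overall charge of +2 the rhenium centre must be in the +7 oxidation state. Re sits in group 7, so the d-electron count is 7 − 7 = 0. The d⁰ configuration leaves the e_g set evenly filled (or empty) — no strong Jahn–Teller driving force.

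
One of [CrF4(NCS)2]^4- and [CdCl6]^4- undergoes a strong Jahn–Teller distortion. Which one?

[CrF4(NCS)2]^4-: Ligand charges: each fluoride is −1; each isothiocyanate is −1. With an overall charge of −4 the chromium centre must be in the +2 oxidation state. Group 6 minus oxidation state 2 gives a d⁴ configuration. Fluoride and isothiocyanate are weak-field ligands for a first-row metal, so the complex is high-spin. The t₂g³e_g¹ (high-spin) configuration has an unevenly filled e_g set; the Jahn–Teller theorem predicts a tetragonal distortion (typically axial elongation) to lift the degeneracy.
[CdCl6]^4-: Summing ligand charges against the −4 overall charge gives an oxidation state of +2 for cadmium. Group 12 minus oxidation state 2 gives a d¹⁰ configuration. The d¹⁰ configuration leaves the e_g set evenly filled (or empty) — no strong Jahn–Teller driving force.

[CrF4(NCS)2]^4-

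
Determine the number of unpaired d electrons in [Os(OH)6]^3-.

1 unpaired electron

Each hydroxide is −1; balancing the −3 overall charge requires Os(III).
Group 8 minus oxidation state 3 gives a d⁵ configuration.
The spin state decides the count: a 5d ion has a large Δₒ and is invariably low-spin.
An octahedral low-spin d⁵ ion is t₂g⁵e_g⁰, giving 1 unpaired electron.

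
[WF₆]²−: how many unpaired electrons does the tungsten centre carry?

2

Ligand charges: each fluoride is −1. With an overall charge of −2 the tungsten centre must be in the +4 oxidation state.
Group 6 minus oxidation state 4 gives a d² configuration.
In an octahedral field the d² configuration is t₂g²e_g⁰ (only one arrangement possible), giving 2 unpaired electrons.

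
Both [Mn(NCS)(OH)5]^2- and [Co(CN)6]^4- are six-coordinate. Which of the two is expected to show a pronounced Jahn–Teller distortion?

[Co(CN)6]^4-

[Mn(NCS)(OH)5]^2-: Ligand charges: each isothiocyanate is −1; each hydroxide is −1. With an overall charge of −2 the manganese centre must be in the +4 oxidation state. Mn sits in group 7, so the d-electron count is 7 − 4 = 3. The d³ configuration leaves the e_g set evenly filled (or empty) — no strong Jahn–Teller driving force.
[Co(CN)6]^4-: Summing ligand charges against the −4 overall charge gives an oxidation state of +2 for cobalt. Cobalt is a group-9 element; Co(II) is therefore d⁷. Cyanide is a strong-field ligand (high in the spectrochemical series) for a first-row metal, so the complex is low-spin. The t₂g⁶e_g¹ (low-spin) configuration has an unevenly filled e_g set; the Jahn–Teller theorem predicts a tetragonal distortion (typically axial elongation) to lift the degeneracy.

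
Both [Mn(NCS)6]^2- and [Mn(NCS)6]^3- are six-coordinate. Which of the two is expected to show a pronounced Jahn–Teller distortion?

[Mn(NCS)6]^2-: Summing ligand charges against the −2 overall charge gives an oxidation state of +4 for manganese. Group 7 minus oxidation state 4 gives a d³ configuration. The d³ configuration leaves the e_g set evenly filled (or empty) — no strong Jahn–Teller driving force.
[Mn(NCS)6]^3-: Ligand charges: each isothiocyanate is −1. With an overall charge of −3 the manganese centre must be in the +3 oxidation state. Group 7 minus oxidation state 3 gives a d⁴ configuration. Isothiocyanate is a weak-field ligand for a first-row metal, so the complex is high-spin. The t₂g³e_g¹ (high-spin) configuration has an unevenly filled e_g set; the Jahn–Teller theorem predicts a tetragonal distortion (typically axial elongation) to lift the degeneracy.

[Mn(NCS)6]^3-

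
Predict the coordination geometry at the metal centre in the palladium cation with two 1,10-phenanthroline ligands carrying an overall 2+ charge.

square planar

Ligand charges: 1,10-phenanthroline is neutral. With an overall charge of +2 the palladium centre must be in the +2 oxidation state.
Pd sits in group 10, so the d-electron count is 10 − 2 = 8.
Counting donor atoms: 2×1,10-phenanthroline (bidentate) → 4 donors. Coordination number = 4.
A 4d d⁸ ion has a large crystal-field splitting; square planar leaves the high-energy d_{x²−y²} orbital empty and maximises CFSE.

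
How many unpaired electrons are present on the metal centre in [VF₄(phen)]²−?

3

Each fluoride is −1; 1,10-phenanthroline is neutral; balancing the −2 overall charge requires V(II).
Group 5 minus oxidation state 2 gives a d³ configuration.
Counting donor atoms: 4×fluoride (monodentate) → 4 donors; 1×1,10-phenanthroline (bidentate) → 2 donors. Coordination number = 6.
In an octahedral field the d³ configuration is t₂g³e_g⁰ (only one arrangement possible), giving 3 unpaired electrons.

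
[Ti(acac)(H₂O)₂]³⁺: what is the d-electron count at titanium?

d0

Ligand charges: each acetylacetonate is −1; water is neutral. With an overall charge of +3 the titanium centre must be in the +4 oxidation state.
Group 4 minus oxidation state 4 gives a d⁰ configuration.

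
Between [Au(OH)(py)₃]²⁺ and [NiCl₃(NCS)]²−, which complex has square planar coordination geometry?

For [Au(OH)(py)₃]²⁺: Ligand charges: each hydroxide is −1; pyridine is neutral. With an overall charge of +2 the gold centre must be in the +3 oxidation state. Au sits in group 11, so the d-electron count is 11 − 3 = 8. A 5d d⁸ ion has a large crystal-field splitting; square planar leaves the high-energy d_{x²−y²} orbital empty and maximises CFSE. → square planar.
For [NiCl₃(NCS)]²−: Ligand charges: each chloride is −1; each isothiocyanate is −1. With an overall charge of −2 the nickel centre must be in the +2 oxidation state. Group 10 minus oxidation state 2 gives a d⁸ configuration. Chloride and isothiocyanate are weak-field ligands. With weak-field ligands the CFSE gain from square planar is small, so a 3d d⁸ ion takes the sterically preferred tetrahedral geometry. → tetrahedral.

[Au(OH)(py)₃]²⁺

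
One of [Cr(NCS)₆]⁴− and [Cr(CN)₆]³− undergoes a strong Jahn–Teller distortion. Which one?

[Cr(NCS)₆]⁴−

[Cr(NCS)₆]⁴−: Summing ligand charges against the −4 overall charge gives an oxidation state of +2 for chromium. Group 6 minus oxidation state 2 gives a d⁴ configuration. Isothiocyanate is a weak-field ligand for a first-row metal, so the complex is high-spin. The t₂g³e_g¹ (high-spin) configuration has an unevenly filled e_g set; the Jahn–Teller theorem predicts a tetragonal distortion (typically axial elongation) to lift the degeneracy.
[Cr(CN)₆]³−: Summing ligand charges against the −3 overall charge gives an oxidation state of +3 for chromium. Cr sits in group 6, so the d-electron count is 6 − 3 = 3. The d³ configuration leaves the e_g set evenly filled (or empty) — no strong Jahn–Teller driving force.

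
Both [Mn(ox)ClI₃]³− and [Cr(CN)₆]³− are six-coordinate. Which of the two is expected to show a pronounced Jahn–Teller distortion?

[Mn(ox)ClI₃]³−: Summing ligand charges against the −3 overall charge gives an oxidation state of +3 for manganese. Manganese is a group-7 element; Mn(III) is therefore d⁴. Chloride, iodide, and oxalate are weak-field ligands for a first-row metal, so the complex is high-spin. The t₂g³e_g¹ (high-spin) configuration has an unevenly filled e_g set; the Jahn–Teller theorem predicts a tetragonal distortion (typically axial elongation) to lift the degeneracy.
[Cr(CN)₆]³−: Ligand charges: each cyanide is −1. With an overall charge of −3 the chromium centre must be in the +3 oxidation state. Cr sits in group 6, so the d-electron count is 6 − 3 = 3. The d³ configuration leaves the e_g set evenly filled (or empty) — no strong Jahn–Teller driving force.

[Mn(ox)ClI₃]³−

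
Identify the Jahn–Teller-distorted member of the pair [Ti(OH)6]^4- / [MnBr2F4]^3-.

[MnBr2F4]^3-

[Ti(OH)6]^4-: Ligand charges: each hydroxide is −1. With an overall charge of −4 the titanium centre must be in the +2 oxidation state. Group 4 minus oxidation state 2 gives a d² configuration. The d² configuration leaves the e_g set evenly filled (or empty) — no strong Jahn–Teller driving force.
[MnBr2F4]^3-: Summing ligand charges against the −3 overall charge gives an oxidation state of +3 for manganese. Group 7 minus oxidation state 3 gives a d⁴ configuration. Bromide and fluoride are weak-field ligands for a first-row metal, so the complex is high-spin. The t₂g³e_g¹ (high-spin) configuration has an unevenly filled e_g set; the Jahn–Teller theorem predicts a tetragonal distortion (typically axial elongation) to lift the degeneracy.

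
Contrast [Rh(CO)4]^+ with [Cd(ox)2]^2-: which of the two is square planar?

For [Rh(CO)4]^+: Ligand charges: carbonyl is neutral. With an overall charge of +1 the rhodium centre must be in the +1 oxidation state. Group 9 minus oxidation state 1 gives a d⁸ configuration. A 4d d⁸ ion has a large crystal-field splitting; square planar leaves the high-energy d_{x²−y²} orbital empty and maximises CFSE. → square planar.
For [Cd(ox)2]^2-: Ligand charges: each oxalate is −2. With an overall charge of −2 the cadmium centre must be in the +2 oxidation state. Cd sits in group 12, so the d-electron count is 12 − 2 = 10. A d¹⁰ ion has no crystal-field stabilisation preference between square planar and tetrahedral, so four ligands adopt the sterically favoured tetrahedral geometry. → tetrahedral.

[Rh(CO)4]^+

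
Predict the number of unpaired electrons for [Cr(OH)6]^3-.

Each hydroxide is −1; balancing the −3 overall charge requires Cr(III).
Chromium is a group-6 element; Cr(III) is therefore d³.
In an octahedral field the d³ configuration is t₂g³e_g⁰ (only one arrangement possible), giving 3 unpaired electrons.

3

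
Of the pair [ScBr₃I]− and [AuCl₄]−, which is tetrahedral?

[ScBr₃I]−

For [ScBr₃I]−: Each bromide is −1; each iodide is −1; balancing the −1 overall charge requires Sc(III). Group 3 minus oxidation state 3 gives a d⁰ configuration. A d⁰ ion has no crystal-field stabilisation preference between square planar and tetrahedral, so four ligands adopt the sterically favoured tetrahedral geometry. → tetrahedral.
For [AuCl₄]−: Each chloride is −1; balancing the −1 overall charge requires Au(III). Gold is a group-11 element; Au(III) is therefore d⁸. A 5d d⁸ ion has a large crystal-field splitting; square planar leaves the high-energy d_{x²−y²} orbital empty and maximises CFSE. → square planar.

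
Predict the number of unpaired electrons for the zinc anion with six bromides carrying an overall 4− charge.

0

Each bromide is −1; balancing the −4 overall charge requires Zn(II).
Zn sits in group 12, so the d-electron count is 12 − 2 = 10.
In an octahedral field the d¹⁰ configuration is t₂g⁶e_g⁴, giving 0 unpaired electrons.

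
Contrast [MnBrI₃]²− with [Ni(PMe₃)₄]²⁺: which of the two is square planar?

For [MnBrI₃]²−: Each bromide is −1; each iodide is −1; balancing the −2 overall charge requires Mn(II). Mn sits in group 7, so the d-electron count is 7 − 2 = 5. A high-spin d⁵ ion has zero CFSE in either geometry, so four ligands adopt the sterically favoured tetrahedral geometry. → tetrahedral.
For [Ni(PMe₃)₄]²⁺: Summing ligand charges against the +2 overall charge gives an oxidation state of +2 for nickel. Ni sits in group 10, so the d-electron count is 10 − 2 = 8. Trimethylphosphine is a strong-field ligand (high in the spectrochemical series). A 3d d⁸ ion with strong-field ligands gains enough CFSE to favour square planar over tetrahedral. → square planar.

[Ni(PMe₃)₄]²⁺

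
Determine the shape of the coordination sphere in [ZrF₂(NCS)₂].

Ligand charges: each fluoride is −1; each isothiocyanate is −1. With an overall charge of 0 the zirconium centre must be in the +4 oxidation state.
Group 4 minus oxidation state 4 gives a d⁰ configuration.
With 4 monodentate ligands the coordination number is 4.
A d⁰ ion has no crystal-field stabilisation preference between square planar and tetrahedral, so four ligands adopt the sterically favoured tetrahedral geometry.

tetrahedral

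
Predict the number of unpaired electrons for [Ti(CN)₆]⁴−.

Ligand charges: each cyanide is −1. With an overall charge of −4 the titanium centre must be in the +2 oxidation state.
Titanium is a group-4 element; Ti(II) is therefore d².
In an octahedral field the d² configuration is t₂g²e_g⁰ (only one arrangement possible), giving 2 unpaired electrons.

2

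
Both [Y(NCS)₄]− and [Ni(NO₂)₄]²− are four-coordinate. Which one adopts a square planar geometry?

[Ni(NO₂)₄]²−

For [Y(NCS)₄]−: Ligand charges: each isothiocyanate is −1. With an overall charge of −1 the yttrium centre must be in the +3 oxidation state. Yttrium is a group-3 element; Y(III) is therefore d⁰. A d⁰ ion has no crystal-field stabilisation preference between square planar and tetrahedral, so four ligands adopt the sterically favoured tetrahedral geometry. → tetrahedral.
For [Ni(NO₂)₄]²−: Summing ligand charges against the −2 overall charge gives an oxidation state of +2 for nickel. Nickel is a group-10 element; Ni(II) is therefore d⁸. Nitro (N-bound nitrite) is a strong-field ligand (high in the spectrochemical series). A 3d d⁸ ion with strong-field ligands gains enough CFSE to favour square planar over tetrahedral. → square planar.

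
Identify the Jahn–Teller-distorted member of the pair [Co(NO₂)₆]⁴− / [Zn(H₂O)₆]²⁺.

[Co(NO₂)₆]⁴−: Ligand charges: each nitro (N-bound nitrite) is −1. With an overall charge of −4 the cobalt centre must be in the +2 oxidation state. Cobalt is a group-9 element; Co(II) is therefore d⁷. Nitro (N-bound nitrite) is a strong-field ligand (high in the spectrochemical series) for a first-row metal, so the complex is low-spin. The t₂g⁶e_g¹ (low-spin) configuration has an unevenly filled e_g set; the Jahn–Teller theorem predicts a tetragonal distortion (typically axial elongation) to lift the degeneracy.
[Zn(H₂O)₆]²⁺: Water is neutral; balancing the +2 overall charge requires Zn(II). Zinc is a group-12 element; Zn(II) is therefore d¹⁰. The d¹⁰ configuration leaves the e_g set evenly filled (or empty) — no strong Jahn–Teller driving force.

[Co(NO₂)₆]⁴−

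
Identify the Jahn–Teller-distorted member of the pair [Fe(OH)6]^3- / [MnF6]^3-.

[Fe(OH)6]^3-: Each hydroxide is −1; balancing the −3 overall charge requires Fe(III). Group 8 minus oxidation state 3 gives a d⁵ configuration. Hydroxide is a weak-field ligand for a first-row metal, so the complex is high-spin. The d⁵ configuration leaves the e_g set evenly filled (or empty) — no strong Jahn–Teller driving force.
[MnF6]^3-: Each fluoride is −1; balancing the −3 overall charge requires Mn(III). Group 7 minus oxidation state 3 gives a d⁴ configuration. Fluoride is a weak-field ligand for a first-row metal, so the complex is high-spin. The t₂g³e_g¹ (high-spin) configuration has an unevenly filled e_g set; the Jahn–Teller theorem predicts a tetragonal distortion (typically axial elongation) to lift the degeneracy.

[MnF6]^3-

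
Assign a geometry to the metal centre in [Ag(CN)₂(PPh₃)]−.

trigonal planar

Ligand charges: each cyanide is −1; triphenylphosphine is neutral. With an overall charge of −1 the silver centre must be in the +1 oxidation state.
Ag sits in group 11, so the d-electron count is 11 − 1 = 10.
Coordination number: 3.
Three ligands around a d¹⁰ centre minimise repulsion in a trigonal-planar arrangement.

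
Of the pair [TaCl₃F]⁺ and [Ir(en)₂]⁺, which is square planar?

[Ir(en)₂]⁺

For [TaCl₃F]⁺: Ligand charges: each chloride is −1; each fluoride is −1. With an overall charge of +1 the tantalum centre must be in the +5 oxidation state. Group 5 minus oxidation state 5 gives a d⁰ configuration. A d⁰ ion has no crystal-field stabilisation preference between square planar and tetrahedral, so four ligands adopt the sterically favoured tetrahedral geometry. → tetrahedral.
For [Ir(en)₂]⁺: Ligand charges: ethylenediamine is neutral. With an overall charge of +1 the iridium centre must be in the +1 oxidation state. Iridium is a group-9 element; Ir(I) is therefore d⁸. A 5d d⁸ ion has a large crystal-field splitting; square planar leaves the high-energy d_{x²−y²} orbital empty and maximises CFSE. → square planar.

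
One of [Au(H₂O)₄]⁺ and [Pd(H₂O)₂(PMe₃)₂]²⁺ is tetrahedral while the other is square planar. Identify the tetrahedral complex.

For [Au(H₂O)₄]⁺: Water is neutral; balancing the +1 overall charge requires Au(I). Gold is a group-11 element; Au(I) is therefore d¹⁰. A d¹⁰ ion has no crystal-field stabilisation preference between square planar and tetrahedral, so four ligands adopt the sterically favoured tetrahedral geometry. → tetrahedral.
For [Pd(H₂O)₂(PMe₃)₂]²⁺: Ligand charges: water is neutral; trimethylphosphine is neutral. With an overall charge of +2 the palladium centre must be in the +2 oxidation state. Pd sits in group 10, so the d-electron count is 10 − 2 = 8. A 4d d⁸ ion has a large crystal-field splitting; square planar leaves the high-energy d_{x²−y²} orbital empty and maximises CFSE. → square planar.

[Au(H₂O)₄]⁺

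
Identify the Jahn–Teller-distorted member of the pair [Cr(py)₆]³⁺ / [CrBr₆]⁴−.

[CrBr₆]⁴−

[Cr(py)₆]³⁺: Summing ligand charges against the +3 overall charge gives an oxidation state of +3 for chromium. Group 6 minus oxidation state 3 gives a d³ configuration. The d³ configuration leaves the e_g set evenly filled (or empty) — no strong Jahn–Teller driving force.
[CrBr₆]⁴−: Summing ligand charges against the −4 overall charge gives an oxidation state of +2 for chromium. Chromium is a group-6 element; Cr(II) is therefore d⁴. Bromide is a weak-field ligand for a first-row metal, so the complex is high-spin. The t₂g³e_g¹ (high-spin) configuration has an unevenly filled e_g set; the Jahn–Teller theorem predicts a tetragonal distortion (typically axial elongation) to lift the degeneracy.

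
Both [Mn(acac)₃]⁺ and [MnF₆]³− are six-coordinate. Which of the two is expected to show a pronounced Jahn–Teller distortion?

[MnF₆]³−

[Mn(acac)₃]⁺: Summing ligand charges against the +1 overall charge gives an oxidation state of +4 for manganese. Mn sits in group 7, so the d-electron count is 7 − 4 = 3. The d³ configuration leaves the e_g set evenly filled (or empty) — no strong Jahn–Teller driving force.
[MnF₆]³−: Summing ligand charges against the −3 overall charge gives an oxidation state of +3 for manganese. Group 7 minus oxidation state 3 gives a d⁴ configuration. Fluoride is a weak-field ligand for a first-row metal, so the complex is high-spin. The t₂g³e_g¹ (high-spin) configuration has an unevenly filled e_g set; the Jahn–Teller theorem predicts a tetragonal distortion (typically axial elongation) to lift the degeneracy.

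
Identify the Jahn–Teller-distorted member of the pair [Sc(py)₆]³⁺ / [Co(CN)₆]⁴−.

[Co(CN)₆]⁴−

[Sc(py)₆]³⁺: Ligand charges: pyridine is neutral. With an overall charge of +3 the scandium centre must be in the +3 oxidation state. Scandium is a group-3 element; Sc(III) is therefore d⁰. The d⁰ configuration leaves the e_g set evenly filled (or empty) — no strong Jahn–Teller driving force.
[Co(CN)₆]⁴−: Summing ligand charges against the −4 overall charge gives an oxidation state of +2 for cobalt. Co sits in group 9, so the d-electron count is 9 − 2 = 7. Cyanide is a strong-field ligand (high in the spectrochemical series) for a first-row metal, so the complex is low-spin. The t₂g⁶e_g¹ (low-spin) configuration has an unevenly filled e_g set; the Jahn–Teller theorem predicts a tetragonal distortion (typically axial elongation) to lift the degeneracy.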